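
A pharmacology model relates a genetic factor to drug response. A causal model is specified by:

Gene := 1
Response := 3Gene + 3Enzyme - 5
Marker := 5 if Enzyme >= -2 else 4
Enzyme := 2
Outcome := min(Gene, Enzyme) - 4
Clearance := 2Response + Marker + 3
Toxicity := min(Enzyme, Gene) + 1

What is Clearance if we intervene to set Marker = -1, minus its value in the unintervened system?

-6

The intervention breaks the incoming arrows to Marker: Marker := 5 if Enzyme >= -2 else 4 no longer applies, and Marker = -1.
Response = 3Gene + 3Enzyme - 5  [with Gene=1, Enzyme=2]  = 4
Clearance = 2Response + Marker + 3  [with Response=4, Marker=-1]  = 10
Without intervention: Marker = 5 if Enzyme >= -2 else 4  [with Enzyme=2]  = 5; Response = 3Gene + 3Enzyme - 5  [with Gene=1, Enzyme=2]  = 4; Clearance = 2Response + Marker + 3  [with Response=4, Marker=5]  = 16.
Change = 10 − 16 = -6.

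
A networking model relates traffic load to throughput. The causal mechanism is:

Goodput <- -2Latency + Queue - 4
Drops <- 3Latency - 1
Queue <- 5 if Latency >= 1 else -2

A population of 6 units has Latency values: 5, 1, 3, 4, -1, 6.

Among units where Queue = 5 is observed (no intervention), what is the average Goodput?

E[Goodput|Queue=5] averages over only the 5 units with Queue=5 (Latency = 5, 1, 3, 4, 6): Goodput = -9, -1, -5, -7, -11, mean -6.6.

-6.6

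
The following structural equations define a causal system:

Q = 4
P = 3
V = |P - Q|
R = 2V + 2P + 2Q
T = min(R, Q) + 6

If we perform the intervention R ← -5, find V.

Under do(R=-5), the mechanism R = 2V + 2P + 2Q is discarded; R is fixed at -5.
Since V is not a descendant of the intervened variable, it is unaffected.
V = |P - Q|  [with P=3, Q=4]  = 1

1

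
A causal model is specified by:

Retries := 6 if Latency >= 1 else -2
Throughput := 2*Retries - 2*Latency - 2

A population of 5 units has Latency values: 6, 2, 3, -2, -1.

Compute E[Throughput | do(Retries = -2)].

-9.2

Under do(Retries=-2), Retries's equation is replaced by Retries=-2 for every unit. Per-unit Throughput: -18, -10, -12, -2, -4. Mean = -9.2.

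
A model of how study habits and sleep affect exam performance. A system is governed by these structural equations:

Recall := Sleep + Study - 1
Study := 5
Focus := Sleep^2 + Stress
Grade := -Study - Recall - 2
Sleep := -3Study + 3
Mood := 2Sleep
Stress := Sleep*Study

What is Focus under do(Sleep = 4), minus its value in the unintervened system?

Under do(Sleep=4), the mechanism Sleep := -3Study + 3 is discarded; Sleep is fixed at 4.
Stress = Sleep*Study  [with Sleep=4, Study=5]  = 20
Focus = Sleep^2 + Stress  [with Sleep=4, Stress=20]  = 36
Without intervention: Sleep = -3Study + 3  [with Study=5]  = -12; Stress = Sleep*Study  [with Sleep=-12, Study=5]  = -60; Focus = Sleep^2 + Stress  [with Sleep=-12, Stress=-60]  = 84.
Change = 36 − 84 = -48.

-48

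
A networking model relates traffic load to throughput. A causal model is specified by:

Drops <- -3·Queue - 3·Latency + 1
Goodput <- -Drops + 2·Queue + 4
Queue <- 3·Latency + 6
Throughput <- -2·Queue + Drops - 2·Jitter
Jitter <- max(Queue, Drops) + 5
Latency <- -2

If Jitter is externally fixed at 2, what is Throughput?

Intervening sets Jitter = 2 and removes its equation (Jitter <- max(Queue, Drops) + 5).
Queue = 3·Latency + 6  [with Latency=-2]  = 0
Drops = -3·Queue - 3·Latency + 1  [with Queue=0, Latency=-2]  = 7
Throughput = -2·Queue + Drops - 2·Jitter  [with Queue=0, Drops=7, Jitter=2]  = 3

3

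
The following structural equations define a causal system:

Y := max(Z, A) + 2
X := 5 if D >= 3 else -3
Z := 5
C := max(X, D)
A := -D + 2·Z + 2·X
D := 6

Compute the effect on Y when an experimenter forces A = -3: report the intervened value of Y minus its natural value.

-9

Under do(A=-3), the mechanism A := -D + 2·Z + 2·X is discarded; A is fixed at -3.
Y = max(Z, A) + 2  [with Z=5, A=-3]  = 7
Without intervention: X = 5 if D >= 3 else -3  [with D=6]  = 5; A = -D + 2·Z + 2·X  [with D=6, Z=5, X=5]  = 14; Y = max(Z, A) + 2  [with Z=5, A=14]  = 16.
Change = 7 − 16 = -9.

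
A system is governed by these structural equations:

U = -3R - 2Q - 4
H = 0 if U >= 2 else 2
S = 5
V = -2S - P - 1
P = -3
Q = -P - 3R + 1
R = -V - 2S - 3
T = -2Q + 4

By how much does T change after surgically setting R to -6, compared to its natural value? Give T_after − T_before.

-6

The intervention breaks the incoming arrows to R: R = -V - 2S - 3 no longer applies, and R = -6.
Q = -P - 3R + 1  [with P=-3, R=-6]  = 22
T = -2Q + 4  [with Q=22]  = -40
Without intervention: V = -2S - P - 1  [with S=5, P=-3]  = -8; R = -V - 2S - 3  [with V=-8, S=5]  = -5; Q = -P - 3R + 1  [with P=-3, R=-5]  = 19; T = -2Q + 4  [with Q=19]  = -34.
Change = -40 − (-34) = -6.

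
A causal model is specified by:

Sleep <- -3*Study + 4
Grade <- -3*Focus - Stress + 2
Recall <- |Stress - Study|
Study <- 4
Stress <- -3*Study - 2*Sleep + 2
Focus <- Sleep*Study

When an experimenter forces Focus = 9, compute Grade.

Under do(Focus=9), the mechanism Focus <- Sleep*Study is discarded; Focus is fixed at 9.
Sleep = -3*Study + 4  [with Study=4]  = -8
Stress = -3*Study - 2*Sleep + 2  [with Study=4, Sleep=-8]  = 6
Grade = -3*Focus - Stress + 2  [with Focus=9, Stress=6]  = -31

-31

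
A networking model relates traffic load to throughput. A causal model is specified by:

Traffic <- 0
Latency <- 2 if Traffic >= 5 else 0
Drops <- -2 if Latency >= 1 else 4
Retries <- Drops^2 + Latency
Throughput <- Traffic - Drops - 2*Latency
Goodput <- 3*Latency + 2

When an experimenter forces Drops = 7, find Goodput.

2

The intervention breaks the incoming arrows to Drops: Drops <- -2 if Latency >= 1 else 4 no longer applies, and Drops = 7.
No directed path runs from Drops to Goodput, so Goodput keeps its natural value.
Latency = 2 if Traffic >= 5 else 0  [with Traffic=0]  = 0
Goodput = 3*Latency + 2  [with Latency=0]  = 2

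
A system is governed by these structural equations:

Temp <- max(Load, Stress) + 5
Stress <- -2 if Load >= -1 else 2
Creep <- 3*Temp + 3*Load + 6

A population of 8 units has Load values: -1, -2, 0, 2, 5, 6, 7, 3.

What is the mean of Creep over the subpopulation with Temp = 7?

27

Observing Temp=7 restricts to units where Temp's equation naturally yields 7: Load ∈ {-2, 2}. In that subpopulation Creep = 21, 33, mean 27.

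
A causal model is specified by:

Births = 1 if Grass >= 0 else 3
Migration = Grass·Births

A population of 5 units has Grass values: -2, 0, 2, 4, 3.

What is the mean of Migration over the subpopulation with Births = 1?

2.25

E[Migration|Births=1] averages over only the 4 units with Births=1 (Grass = 0, 2, 4, 3): Migration = 0, 2, 4, 3, mean 2.25.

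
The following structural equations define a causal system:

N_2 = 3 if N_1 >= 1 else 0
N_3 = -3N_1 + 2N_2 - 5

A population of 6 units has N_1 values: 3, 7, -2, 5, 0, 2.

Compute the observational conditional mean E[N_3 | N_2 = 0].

-2

Observing N_2=0 restricts to units where N_2's equation naturally yields 0: N_1 ∈ {-2, 0}. In that subpopulation N_3 = 1, -5, mean -2.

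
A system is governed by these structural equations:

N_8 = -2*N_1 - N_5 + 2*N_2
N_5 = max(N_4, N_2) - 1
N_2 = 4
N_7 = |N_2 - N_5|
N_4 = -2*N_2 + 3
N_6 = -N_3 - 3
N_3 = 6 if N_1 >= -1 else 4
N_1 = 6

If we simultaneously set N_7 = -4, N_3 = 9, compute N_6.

Setting N_7 = -4, N_3 = 9 by intervention discards those variables' equations.
N_6 = -N_3 - 3  [with N_3=9]  = -12

-12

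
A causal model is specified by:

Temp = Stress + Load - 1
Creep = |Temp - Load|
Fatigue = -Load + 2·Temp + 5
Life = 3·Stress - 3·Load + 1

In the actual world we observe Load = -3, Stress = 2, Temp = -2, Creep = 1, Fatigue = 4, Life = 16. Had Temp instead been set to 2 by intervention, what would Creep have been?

The intervention breaks the incoming arrows to Temp: Temp = Stress + Load - 1 no longer applies, and Temp = 2.
Creep = |Temp - Load|  [with Temp=2, Load=-3]  = 5

5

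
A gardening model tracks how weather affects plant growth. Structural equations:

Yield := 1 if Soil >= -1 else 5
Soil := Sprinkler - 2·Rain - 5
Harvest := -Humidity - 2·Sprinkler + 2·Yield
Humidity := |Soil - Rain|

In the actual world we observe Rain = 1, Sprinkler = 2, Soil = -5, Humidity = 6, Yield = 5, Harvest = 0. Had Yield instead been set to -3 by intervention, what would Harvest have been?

-16

The intervention breaks the incoming arrows to Yield: Yield := 1 if Soil >= -1 else 5 no longer applies, and Yield = -3.
Soil = Sprinkler - 2·Rain - 5  [with Sprinkler=2, Rain=1]  = -5
Humidity = |Soil - Rain|  [with Soil=-5, Rain=1]  = 6
Harvest = -Humidity - 2·Sprinkler + 2·Yield  [with Humidity=6, Sprinkler=2, Yield=-3]  = -16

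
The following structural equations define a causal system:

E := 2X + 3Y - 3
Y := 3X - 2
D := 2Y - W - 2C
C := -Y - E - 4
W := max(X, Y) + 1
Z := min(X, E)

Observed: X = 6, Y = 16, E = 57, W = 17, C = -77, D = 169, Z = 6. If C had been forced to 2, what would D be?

11

The intervention breaks the incoming arrows to C: C := -Y - E - 4 no longer applies, and C = 2.
Y = 3X - 2  [with X=6]  = 16
W = max(X, Y) + 1  [with X=6, Y=16]  = 17
D = 2Y - W - 2C  [with Y=16, W=17, C=2]  = 11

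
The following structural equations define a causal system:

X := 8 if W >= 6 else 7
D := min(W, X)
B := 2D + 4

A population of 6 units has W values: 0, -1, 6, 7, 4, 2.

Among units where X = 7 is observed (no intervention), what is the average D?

1.25

E[D|X=7] averages over only the 4 units with X=7 (W = 0, -1, 4, 2): D = 0, -1, 4, 2, mean 1.25.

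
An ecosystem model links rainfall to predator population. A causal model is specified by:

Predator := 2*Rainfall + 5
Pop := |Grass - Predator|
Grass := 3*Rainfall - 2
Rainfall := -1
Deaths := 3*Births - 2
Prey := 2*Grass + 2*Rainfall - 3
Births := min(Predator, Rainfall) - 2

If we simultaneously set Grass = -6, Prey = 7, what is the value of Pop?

Under do(Grass = -6, Prey = 7), each intervened variable's structural equation is replaced by its fixed value.
Predator = 2*Rainfall + 5  [with Rainfall=-1]  = 3
Pop = |Grass - Predator|  [with Grass=-6, Predator=3]  = 9

9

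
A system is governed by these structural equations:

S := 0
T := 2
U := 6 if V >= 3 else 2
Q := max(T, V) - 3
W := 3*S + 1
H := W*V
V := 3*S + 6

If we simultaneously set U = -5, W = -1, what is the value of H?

Under do(U = -5, W = -1), each intervened variable's structural equation is replaced by its fixed value.
V = 3*S + 6  [with S=0]  = 6
H = W*V  [with W=-1, V=6]  = -6

-6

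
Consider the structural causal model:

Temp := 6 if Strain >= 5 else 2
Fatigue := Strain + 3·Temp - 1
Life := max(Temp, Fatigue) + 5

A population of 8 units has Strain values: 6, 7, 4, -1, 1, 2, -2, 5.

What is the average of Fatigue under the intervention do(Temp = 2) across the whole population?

The intervention sets Temp=2 in all 8 units regardless of Strain. Recomputing Fatigue per unit gives 11, 12, 9, 4, 6, 7, 3, 10; average 7.75.

7.75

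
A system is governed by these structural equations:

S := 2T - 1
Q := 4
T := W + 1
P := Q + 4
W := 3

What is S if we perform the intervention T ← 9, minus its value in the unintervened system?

Intervening sets T = 9 and removes its equation (T := W + 1).
S = 2T - 1  [with T=9]  = 17
Without intervention: T = W + 1  [with W=3]  = 4; S = 2T - 1  [with T=4]  = 7.
Change = 17 − 7 = 10.

10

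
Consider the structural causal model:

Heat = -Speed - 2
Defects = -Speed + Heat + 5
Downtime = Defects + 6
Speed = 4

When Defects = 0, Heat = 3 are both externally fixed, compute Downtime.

The joint intervention fixes Defects = 0, Heat = 3, removing each variable's own equation.
Downtime = Defects + 6  [with Defects=0]  = 6

6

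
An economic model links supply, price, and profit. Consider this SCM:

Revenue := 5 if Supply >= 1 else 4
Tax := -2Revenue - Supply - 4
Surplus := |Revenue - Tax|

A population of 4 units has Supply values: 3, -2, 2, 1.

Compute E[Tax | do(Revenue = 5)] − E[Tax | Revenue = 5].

1

The intervention sets Revenue=5 in all 4 units regardless of Supply. Recomputing Tax per unit gives -17, -12, -16, -15; average -15.
Conditioning on Revenue=5 selects the 3 unit(s) with Supply ∈ {3, 2, 1}. Their Tax values: -17, -16, -15. Mean = -16.
Difference = -15 − (-16) = 1.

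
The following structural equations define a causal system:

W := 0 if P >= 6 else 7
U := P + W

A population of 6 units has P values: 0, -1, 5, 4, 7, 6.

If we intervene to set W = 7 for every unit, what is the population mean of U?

10.5

Every unit gets W=7 under the intervention. U values become 7, 6, 12, 11, 14, 13; E[U|do(W=7)] = 10.5.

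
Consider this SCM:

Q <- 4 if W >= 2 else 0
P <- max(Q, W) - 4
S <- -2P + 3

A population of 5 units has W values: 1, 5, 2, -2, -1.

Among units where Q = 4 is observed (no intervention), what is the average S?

Conditioning on Q=4 selects the 2 unit(s) with W ∈ {5, 2}. Their S values: 1, 3. Mean = 2.

2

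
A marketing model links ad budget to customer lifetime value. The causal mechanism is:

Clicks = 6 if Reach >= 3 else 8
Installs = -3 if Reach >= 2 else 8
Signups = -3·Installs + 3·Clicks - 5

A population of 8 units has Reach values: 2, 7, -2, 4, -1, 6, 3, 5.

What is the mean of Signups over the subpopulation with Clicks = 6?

22

Conditioning on Clicks=6 selects the 5 unit(s) with Reach ∈ {7, 4, 6, 3, 5}. Their Signups values: 22, 22, 22, 22, 22. Mean = 22.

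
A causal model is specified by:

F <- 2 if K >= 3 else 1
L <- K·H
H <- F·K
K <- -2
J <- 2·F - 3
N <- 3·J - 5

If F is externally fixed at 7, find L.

do(F=7) replaces the equation F <- 2 if K >= 3 else 1 with the constant F = 7.
H = F·K  [with F=7, K=-2]  = -14
L = K·H  [with K=-2, H=-14]  = 28

28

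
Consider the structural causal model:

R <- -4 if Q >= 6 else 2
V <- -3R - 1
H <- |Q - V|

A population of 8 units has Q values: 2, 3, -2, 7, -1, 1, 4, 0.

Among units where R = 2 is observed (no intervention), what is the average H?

Observing R=2 restricts to units where R's equation naturally yields 2: Q ∈ {2, 3, -2, -1, 1, 4, 0}. In that subpopulation H = 9, 10, 5, 6, 8, 11, 7, mean 8.

8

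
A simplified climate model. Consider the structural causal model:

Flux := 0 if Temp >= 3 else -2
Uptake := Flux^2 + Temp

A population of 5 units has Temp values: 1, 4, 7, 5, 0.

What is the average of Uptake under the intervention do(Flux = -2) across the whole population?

7.4

The intervention sets Flux=-2 in all 5 units regardless of Temp. Recomputing Uptake per unit gives 5, 8, 11, 9, 4; average 7.4.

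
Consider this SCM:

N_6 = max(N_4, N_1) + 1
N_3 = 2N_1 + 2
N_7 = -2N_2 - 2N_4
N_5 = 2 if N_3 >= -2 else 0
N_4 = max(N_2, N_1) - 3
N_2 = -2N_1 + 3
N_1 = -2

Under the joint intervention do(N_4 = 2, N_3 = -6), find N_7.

-18

The joint intervention fixes N_4 = 2, N_3 = -6, removing each variable's own equation.
N_2 = -2N_1 + 3  [with N_1=-2]  = 7
N_7 = -2N_2 - 2N_4  [with N_2=7, N_4=2]  = -18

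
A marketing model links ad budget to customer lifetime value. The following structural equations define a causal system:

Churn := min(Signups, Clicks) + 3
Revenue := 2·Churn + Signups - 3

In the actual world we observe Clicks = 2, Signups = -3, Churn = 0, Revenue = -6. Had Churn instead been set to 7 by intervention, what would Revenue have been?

8

The intervention breaks the incoming arrows to Churn: Churn := min(Signups, Clicks) + 3 no longer applies, and Churn = 7.
Revenue = 2·Churn + Signups - 3  [with Churn=7, Signups=-3]  = 8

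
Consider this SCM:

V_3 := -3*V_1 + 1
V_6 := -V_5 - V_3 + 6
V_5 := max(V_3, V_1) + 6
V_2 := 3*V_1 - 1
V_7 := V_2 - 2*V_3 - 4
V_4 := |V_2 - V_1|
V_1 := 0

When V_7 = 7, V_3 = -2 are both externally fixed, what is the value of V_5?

Under do(V_7 = 7, V_3 = -2), each intervened variable's structural equation is replaced by its fixed value.
V_5 = max(V_3, V_1) + 6  [with V_3=-2, V_1=0]  = 6

6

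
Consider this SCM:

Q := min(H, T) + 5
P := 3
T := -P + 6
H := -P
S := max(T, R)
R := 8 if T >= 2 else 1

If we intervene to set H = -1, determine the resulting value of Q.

Under do(H=-1), the mechanism H := -P is discarded; H is fixed at -1.
T = -P + 6  [with P=3]  = 3
Q = min(H, T) + 5  [with H=-1, T=3]  = 4

4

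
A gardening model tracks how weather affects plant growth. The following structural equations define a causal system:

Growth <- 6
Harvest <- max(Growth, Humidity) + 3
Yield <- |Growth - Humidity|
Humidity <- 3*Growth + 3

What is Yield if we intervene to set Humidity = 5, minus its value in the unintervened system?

The intervention breaks the incoming arrows to Humidity: Humidity <- 3*Growth + 3 no longer applies, and Humidity = 5.
Yield = |Growth - Humidity|  [with Growth=6, Humidity=5]  = 1
Without intervention: Humidity = 3*Growth + 3  [with Growth=6]  = 21; Yield = |Growth - Humidity|  [with Growth=6, Humidity=21]  = 15.
Change = 1 − 15 = -14.

-14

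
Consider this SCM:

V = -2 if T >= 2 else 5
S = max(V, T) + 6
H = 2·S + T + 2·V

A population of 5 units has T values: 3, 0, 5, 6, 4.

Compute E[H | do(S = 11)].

24.4

do(S=11) breaks S's dependence on T. With S=11 fixed, H across the units is 21, 32, 23, 24, 22, mean 24.4.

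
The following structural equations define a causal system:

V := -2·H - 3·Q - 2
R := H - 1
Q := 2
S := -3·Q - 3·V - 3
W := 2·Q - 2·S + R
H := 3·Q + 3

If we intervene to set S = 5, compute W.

Under do(S=5), the mechanism S := -3·Q - 3·V - 3 is discarded; S is fixed at 5.
H = 3·Q + 3  [with Q=2]  = 9
R = H - 1  [with H=9]  = 8
W = 2·Q - 2·S + R  [with Q=2, S=5, R=8]  = 2

2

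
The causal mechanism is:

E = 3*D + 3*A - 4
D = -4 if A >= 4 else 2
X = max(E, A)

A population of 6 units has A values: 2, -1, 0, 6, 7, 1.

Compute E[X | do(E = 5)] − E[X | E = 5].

-0.5

do(E=5) breaks E's dependence on A. With E=5 fixed, X across the units is 5, 5, 5, 6, 7, 5, mean 5.5.
Observing E=5 restricts to units where E's equation naturally yields 5: A ∈ {7, 1}. In that subpopulation X = 7, 5, mean 6.
Difference = 5.5 − 6 = -0.5.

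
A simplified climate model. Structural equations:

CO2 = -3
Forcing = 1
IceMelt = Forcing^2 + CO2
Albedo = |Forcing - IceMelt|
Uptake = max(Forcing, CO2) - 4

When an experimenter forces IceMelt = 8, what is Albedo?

The intervention breaks the incoming arrows to IceMelt: IceMelt = Forcing^2 + CO2 no longer applies, and IceMelt = 8.
Albedo = |Forcing - IceMelt|  [with Forcing=1, IceMelt=8]  = 7

7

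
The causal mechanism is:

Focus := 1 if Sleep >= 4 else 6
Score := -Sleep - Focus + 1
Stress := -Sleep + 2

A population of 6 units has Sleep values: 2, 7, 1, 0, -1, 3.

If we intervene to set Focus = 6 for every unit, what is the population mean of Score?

The intervention sets Focus=6 in all 6 units regardless of Sleep. Recomputing Score per unit gives -7, -12, -6, -5, -4, -8; average -7.

-7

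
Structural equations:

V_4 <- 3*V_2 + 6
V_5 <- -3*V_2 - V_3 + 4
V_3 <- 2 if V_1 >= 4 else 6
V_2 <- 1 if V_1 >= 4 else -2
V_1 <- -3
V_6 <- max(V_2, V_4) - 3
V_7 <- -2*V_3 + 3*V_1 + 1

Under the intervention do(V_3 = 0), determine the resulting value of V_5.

10

do(V_3=0) replaces the equation V_3 <- 2 if V_1 >= 4 else 6 with the constant V_3 = 0.
V_2 = 1 if V_1 >= 4 else -2  [with V_1=-3]  = -2
V_5 = -3*V_2 - V_3 + 4  [with V_2=-2, V_3=0]  = 10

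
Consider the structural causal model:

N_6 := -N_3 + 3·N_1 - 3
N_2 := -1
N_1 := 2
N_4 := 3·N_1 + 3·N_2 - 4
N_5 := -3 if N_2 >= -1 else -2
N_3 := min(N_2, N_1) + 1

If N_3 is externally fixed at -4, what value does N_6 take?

7

The intervention breaks the incoming arrows to N_3: N_3 := min(N_2, N_1) + 1 no longer applies, and N_3 = -4.
N_6 = -N_3 + 3·N_1 - 3  [with N_3=-4, N_1=2]  = 7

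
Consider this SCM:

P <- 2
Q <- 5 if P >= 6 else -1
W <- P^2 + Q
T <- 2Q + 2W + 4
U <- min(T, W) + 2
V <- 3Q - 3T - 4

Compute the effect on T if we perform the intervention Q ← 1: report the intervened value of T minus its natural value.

8

Under do(Q=1), the mechanism Q <- 5 if P >= 6 else -1 is discarded; Q is fixed at 1.
W = P^2 + Q  [with P=2, Q=1]  = 5
T = 2Q + 2W + 4  [with Q=1, W=5]  = 16
Without intervention: Q = 5 if P >= 6 else -1  [with P=2]  = -1; W = P^2 + Q  [with P=2, Q=-1]  = 3; T = 2Q + 2W + 4  [with Q=-1, W=3]  = 8.
Change = 16 − 8 = 8.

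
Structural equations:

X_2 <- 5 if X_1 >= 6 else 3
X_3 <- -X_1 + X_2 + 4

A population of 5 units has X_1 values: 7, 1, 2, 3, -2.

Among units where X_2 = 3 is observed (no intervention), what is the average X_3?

6

E[X_3|X_2=3] averages over only the 4 units with X_2=3 (X_1 = 1, 2, 3, -2): X_3 = 6, 5, 4, 9, mean 6.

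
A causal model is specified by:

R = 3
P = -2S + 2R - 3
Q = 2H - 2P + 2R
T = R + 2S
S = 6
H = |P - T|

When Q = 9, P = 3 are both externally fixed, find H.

Setting Q = 9, P = 3 by intervention discards those variables' equations.
T = R + 2S  [with R=3, S=6]  = 15
H = |P - T|  [with P=3, T=15]  = 12

12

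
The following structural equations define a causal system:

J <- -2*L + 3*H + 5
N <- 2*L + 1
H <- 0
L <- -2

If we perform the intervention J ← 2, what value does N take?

Under do(J=2), the mechanism J <- -2*L + 3*H + 5 is discarded; J is fixed at 2.
Since N is not a descendant of the intervened variable, it is unaffected.
N = 2*L + 1  [with L=-2]  = -3

-3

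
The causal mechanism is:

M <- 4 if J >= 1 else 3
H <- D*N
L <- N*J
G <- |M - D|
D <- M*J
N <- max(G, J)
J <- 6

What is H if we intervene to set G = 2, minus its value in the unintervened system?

Under do(G=2), the mechanism G <- |M - D| is discarded; G is fixed at 2.
M = 4 if J >= 1 else 3  [with J=6]  = 4
D = M*J  [with M=4, J=6]  = 24
N = max(G, J)  [with G=2, J=6]  = 6
H = D*N  [with D=24, N=6]  = 144
Without intervention: M = 4 if J >= 1 else 3  [with J=6]  = 4; D = M*J  [with M=4, J=6]  = 24; G = |M - D|  [with M=4, D=24]  = 20; N = max(G, J)  [with G=20, J=6]  = 20; H = D*N  [with D=24, N=20]  = 480.
Change = 144 − 480 = -336.

-336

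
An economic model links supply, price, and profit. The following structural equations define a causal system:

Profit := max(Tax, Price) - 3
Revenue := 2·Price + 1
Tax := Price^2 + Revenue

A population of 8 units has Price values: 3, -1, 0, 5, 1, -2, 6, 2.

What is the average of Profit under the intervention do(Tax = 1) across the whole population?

-0.5

do(Tax=1) breaks Tax's dependence on Price. With Tax=1 fixed, Profit across the units is 0, -2, -2, 2, -2, -2, 3, -1, mean -0.5.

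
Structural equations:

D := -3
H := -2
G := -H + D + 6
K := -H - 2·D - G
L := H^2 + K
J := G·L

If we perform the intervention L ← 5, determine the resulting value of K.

The intervention breaks the incoming arrows to L: L := H^2 + K no longer applies, and L = 5.
Since K is not a descendant of the intervened variable, it is unaffected.
G = -H + D + 6  [with H=-2, D=-3]  = 5
K = -H - 2·D - G  [with H=-2, D=-3, G=5]  = 3

3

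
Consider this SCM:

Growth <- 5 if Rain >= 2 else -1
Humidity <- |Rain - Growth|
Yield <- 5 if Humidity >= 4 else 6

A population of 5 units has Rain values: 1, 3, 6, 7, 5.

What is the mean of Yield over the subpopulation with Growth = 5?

6

Conditioning on Growth=5 selects the 4 unit(s) with Rain ∈ {3, 6, 7, 5}. Their Yield values: 6, 6, 6, 6. Mean = 6.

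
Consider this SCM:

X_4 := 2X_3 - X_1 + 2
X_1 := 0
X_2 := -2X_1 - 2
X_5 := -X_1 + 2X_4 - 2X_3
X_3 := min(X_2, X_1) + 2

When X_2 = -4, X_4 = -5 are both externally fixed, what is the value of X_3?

The joint intervention fixes X_2 = -4, X_4 = -5, removing each variable's own equation.
X_3 = min(X_2, X_1) + 2  [with X_2=-4, X_1=0]  = -2

-2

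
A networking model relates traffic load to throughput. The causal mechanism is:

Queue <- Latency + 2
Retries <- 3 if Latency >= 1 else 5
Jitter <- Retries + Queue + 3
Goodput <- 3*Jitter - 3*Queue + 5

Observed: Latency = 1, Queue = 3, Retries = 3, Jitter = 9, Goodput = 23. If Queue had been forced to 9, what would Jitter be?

Under do(Queue=9), the mechanism Queue <- Latency + 2 is discarded; Queue is fixed at 9.
Retries = 3 if Latency >= 1 else 5  [with Latency=1]  = 3
Jitter = Retries + Queue + 3  [with Retries=3, Queue=9]  = 15

15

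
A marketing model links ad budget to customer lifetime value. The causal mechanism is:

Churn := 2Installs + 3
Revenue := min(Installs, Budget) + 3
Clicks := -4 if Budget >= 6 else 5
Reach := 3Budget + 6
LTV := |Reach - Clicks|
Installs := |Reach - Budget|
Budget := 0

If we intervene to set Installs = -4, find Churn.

Intervening sets Installs = -4 and removes its equation (Installs := |Reach - Budget|).
Churn = 2Installs + 3  [with Installs=-4]  = -5

-5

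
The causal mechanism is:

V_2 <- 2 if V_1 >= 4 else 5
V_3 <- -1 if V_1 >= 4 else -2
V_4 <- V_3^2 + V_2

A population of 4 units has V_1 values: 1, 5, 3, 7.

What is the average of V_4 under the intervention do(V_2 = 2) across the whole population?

do(V_2=2) breaks V_2's dependence on V_1. With V_2=2 fixed, V_4 across the units is 6, 3, 6, 3, mean 4.5.

4.5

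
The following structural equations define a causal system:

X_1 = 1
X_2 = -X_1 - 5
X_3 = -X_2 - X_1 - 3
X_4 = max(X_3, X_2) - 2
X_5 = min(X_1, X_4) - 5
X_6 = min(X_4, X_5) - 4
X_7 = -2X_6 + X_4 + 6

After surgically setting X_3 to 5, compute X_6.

The intervention breaks the incoming arrows to X_3: X_3 = -X_2 - X_1 - 3 no longer applies, and X_3 = 5.
X_2 = -X_1 - 5  [with X_1=1]  = -6
X_4 = max(X_3, X_2) - 2  [with X_3=5, X_2=-6]  = 3
X_5 = min(X_1, X_4) - 5  [with X_1=1, X_4=3]  = -4
X_6 = min(X_4, X_5) - 4  [with X_4=3, X_5=-4]  = -8

-8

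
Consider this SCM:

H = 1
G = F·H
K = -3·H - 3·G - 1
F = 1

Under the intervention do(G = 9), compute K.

The intervention breaks the incoming arrows to G: G = F·H no longer applies, and G = 9.
K = -3·H - 3·G - 1  [with H=1, G=9]  = -31

-31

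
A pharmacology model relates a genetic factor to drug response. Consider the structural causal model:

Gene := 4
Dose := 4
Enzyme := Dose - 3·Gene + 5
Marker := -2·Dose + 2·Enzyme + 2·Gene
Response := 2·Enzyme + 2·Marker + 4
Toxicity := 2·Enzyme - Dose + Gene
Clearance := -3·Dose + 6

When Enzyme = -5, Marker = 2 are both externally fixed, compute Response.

Setting Enzyme = -5, Marker = 2 by intervention discards those variables' equations.
Response = 2·Enzyme + 2·Marker + 4  [with Enzyme=-5, Marker=2]  = -2

-2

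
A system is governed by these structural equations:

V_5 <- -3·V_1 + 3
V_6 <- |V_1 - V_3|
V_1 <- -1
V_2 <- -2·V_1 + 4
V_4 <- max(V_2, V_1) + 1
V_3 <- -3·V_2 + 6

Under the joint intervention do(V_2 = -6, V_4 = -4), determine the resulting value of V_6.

The joint intervention fixes V_2 = -6, V_4 = -4, removing each variable's own equation.
V_3 = -3·V_2 + 6  [with V_2=-6]  = 24
V_6 = |V_1 - V_3|  [with V_1=-1, V_3=24]  = 25

25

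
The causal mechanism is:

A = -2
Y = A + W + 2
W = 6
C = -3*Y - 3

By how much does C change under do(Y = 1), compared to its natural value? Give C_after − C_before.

15

The intervention breaks the incoming arrows to Y: Y = A + W + 2 no longer applies, and Y = 1.
C = -3*Y - 3  [with Y=1]  = -6
Without intervention: Y = A + W + 2  [with A=-2, W=6]  = 6; C = -3*Y - 3  [with Y=6]  = -21.
Change = -6 − (-21) = 15.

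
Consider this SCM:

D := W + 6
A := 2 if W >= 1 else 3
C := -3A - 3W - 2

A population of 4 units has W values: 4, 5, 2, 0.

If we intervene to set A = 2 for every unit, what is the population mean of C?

The intervention sets A=2 in all 4 units regardless of W. Recomputing C per unit gives -20, -23, -14, -8; average -16.25.

-16.25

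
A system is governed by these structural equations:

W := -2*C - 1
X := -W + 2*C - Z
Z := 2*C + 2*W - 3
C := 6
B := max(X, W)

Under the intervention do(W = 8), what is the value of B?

do(W=8) replaces the equation W := -2*C - 1 with the constant W = 8.
Z = 2*C + 2*W - 3  [with C=6, W=8]  = 25
X = -W + 2*C - Z  [with W=8, C=6, Z=25]  = -21
B = max(X, W)  [with X=-21, W=8]  = 8

8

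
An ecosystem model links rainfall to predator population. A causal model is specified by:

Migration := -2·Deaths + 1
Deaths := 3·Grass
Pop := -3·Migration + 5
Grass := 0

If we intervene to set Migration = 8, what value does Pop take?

The intervention breaks the incoming arrows to Migration: Migration := -2·Deaths + 1 no longer applies, and Migration = 8.
Pop = -3·Migration + 5  [with Migration=8]  = -19

-19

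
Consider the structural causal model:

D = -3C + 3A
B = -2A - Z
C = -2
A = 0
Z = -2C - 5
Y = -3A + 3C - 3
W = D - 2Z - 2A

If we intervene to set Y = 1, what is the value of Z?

-1

Under do(Y=1), the mechanism Y = -3A + 3C - 3 is discarded; Y is fixed at 1.
Since Z is not a descendant of the intervened variable, it is unaffected.
Z = -2C - 5  [with C=-2]  = -1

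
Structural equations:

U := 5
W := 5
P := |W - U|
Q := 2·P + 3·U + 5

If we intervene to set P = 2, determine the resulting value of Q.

24

The intervention breaks the incoming arrows to P: P := |W - U| no longer applies, and P = 2.
Q = 2·P + 3·U + 5  [with P=2, U=5]  = 24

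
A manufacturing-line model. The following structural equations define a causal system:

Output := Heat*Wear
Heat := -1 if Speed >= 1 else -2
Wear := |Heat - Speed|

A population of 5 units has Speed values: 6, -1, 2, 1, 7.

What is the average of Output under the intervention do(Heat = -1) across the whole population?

Every unit gets Heat=-1 under the intervention. Output values become -7, 0, -3, -2, -8; E[Output|do(Heat=-1)] = -4.

-4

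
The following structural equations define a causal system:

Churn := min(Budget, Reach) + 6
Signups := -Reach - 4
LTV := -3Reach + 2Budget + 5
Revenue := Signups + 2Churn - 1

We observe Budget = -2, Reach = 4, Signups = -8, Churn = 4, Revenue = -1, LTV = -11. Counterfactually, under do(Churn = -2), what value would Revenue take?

Intervening sets Churn = -2 and removes its equation (Churn := min(Budget, Reach) + 6).
Signups = -Reach - 4  [with Reach=4]  = -8
Revenue = Signups + 2Churn - 1  [with Signups=-8, Churn=-2]  = -13

-13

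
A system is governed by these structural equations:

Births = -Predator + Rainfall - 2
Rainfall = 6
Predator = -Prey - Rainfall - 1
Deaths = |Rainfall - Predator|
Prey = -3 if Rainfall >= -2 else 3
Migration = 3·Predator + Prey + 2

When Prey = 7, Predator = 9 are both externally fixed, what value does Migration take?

36

Under do(Prey = 7, Predator = 9), each intervened variable's structural equation is replaced by its fixed value.
Migration = 3·Predator + Prey + 2  [with Predator=9, Prey=7]  = 36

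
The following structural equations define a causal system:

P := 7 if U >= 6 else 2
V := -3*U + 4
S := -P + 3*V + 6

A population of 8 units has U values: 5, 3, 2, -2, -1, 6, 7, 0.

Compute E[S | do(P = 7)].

-11.5

do(P=7) breaks P's dependence on U. With P=7 fixed, S across the units is -34, -16, -7, 29, 20, -43, -52, 11, mean -11.5.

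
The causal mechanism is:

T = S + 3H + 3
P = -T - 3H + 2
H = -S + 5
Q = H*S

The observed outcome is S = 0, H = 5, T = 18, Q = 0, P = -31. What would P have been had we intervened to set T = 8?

-21

do(T=8) replaces the equation T = S + 3H + 3 with the constant T = 8.
H = -S + 5  [with S=0]  = 5
P = -T - 3H + 2  [with T=8, H=5]  = -21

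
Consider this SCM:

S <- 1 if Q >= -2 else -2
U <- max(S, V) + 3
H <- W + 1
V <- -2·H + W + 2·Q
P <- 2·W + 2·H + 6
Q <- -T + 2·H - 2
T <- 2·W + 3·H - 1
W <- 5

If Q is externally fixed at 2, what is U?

The intervention breaks the incoming arrows to Q: Q <- -T + 2·H - 2 no longer applies, and Q = 2.
H = W + 1  [with W=5]  = 6
V = -2·H + W + 2·Q  [with H=6, W=5, Q=2]  = -3
S = 1 if Q >= -2 else -2  [with Q=2]  = 1
U = max(S, V) + 3  [with S=1, V=-3]  = 4

4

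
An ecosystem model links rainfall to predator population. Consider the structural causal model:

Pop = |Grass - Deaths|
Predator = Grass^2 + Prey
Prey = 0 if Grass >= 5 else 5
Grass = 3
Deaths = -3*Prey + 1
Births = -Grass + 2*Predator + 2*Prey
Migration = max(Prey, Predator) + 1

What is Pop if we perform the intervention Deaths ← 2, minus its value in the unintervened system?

-16

Under do(Deaths=2), the mechanism Deaths = -3*Prey + 1 is discarded; Deaths is fixed at 2.
Pop = |Grass - Deaths|  [with Grass=3, Deaths=2]  = 1
Without intervention: Prey = 0 if Grass >= 5 else 5  [with Grass=3]  = 5; Deaths = -3*Prey + 1  [with Prey=5]  = -14; Pop = |Grass - Deaths|  [with Grass=3, Deaths=-14]  = 17.
Change = 1 − 17 = -16.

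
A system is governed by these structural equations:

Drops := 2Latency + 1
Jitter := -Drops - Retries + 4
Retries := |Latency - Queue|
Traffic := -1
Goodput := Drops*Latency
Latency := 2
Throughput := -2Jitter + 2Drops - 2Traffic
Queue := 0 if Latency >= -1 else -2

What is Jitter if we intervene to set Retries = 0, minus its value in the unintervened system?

2

The intervention breaks the incoming arrows to Retries: Retries := |Latency - Queue| no longer applies, and Retries = 0.
Drops = 2Latency + 1  [with Latency=2]  = 5
Jitter = -Drops - Retries + 4  [with Drops=5, Retries=0]  = -1
Without intervention: Queue = 0 if Latency >= -1 else -2  [with Latency=2]  = 0; Drops = 2Latency + 1  [with Latency=2]  = 5; Retries = |Latency - Queue|  [with Latency=2, Queue=0]  = 2; Jitter = -Drops - Retries + 4  [with Drops=5, Retries=2]  = -3.
Change = -1 − (-3) = 2.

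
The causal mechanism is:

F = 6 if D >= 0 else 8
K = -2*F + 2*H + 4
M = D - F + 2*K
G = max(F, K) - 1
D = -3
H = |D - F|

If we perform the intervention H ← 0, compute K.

The intervention breaks the incoming arrows to H: H = |D - F| no longer applies, and H = 0.
F = 6 if D >= 0 else 8  [with D=-3]  = 8
K = -2*F + 2*H + 4  [with F=8, H=0]  = -12

-12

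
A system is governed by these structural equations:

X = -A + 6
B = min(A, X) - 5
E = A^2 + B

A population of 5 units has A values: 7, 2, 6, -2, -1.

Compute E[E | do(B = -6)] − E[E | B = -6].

Every unit gets B=-6 under the intervention. E values become 43, -2, 30, -2, -5; E[E|do(B=-6)] = 12.8.
Observing B=-6 restricts to units where B's equation naturally yields -6: A ∈ {7, -1}. In that subpopulation E = 43, -5, mean 19.
Difference = 12.8 − 19 = -6.2.

-6.2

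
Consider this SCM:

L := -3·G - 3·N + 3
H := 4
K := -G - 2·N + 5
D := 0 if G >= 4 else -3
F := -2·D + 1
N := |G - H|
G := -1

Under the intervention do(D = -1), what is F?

3

Intervening sets D = -1 and removes its equation (D := 0 if G >= 4 else -3).
F = -2·D + 1  [with D=-1]  = 3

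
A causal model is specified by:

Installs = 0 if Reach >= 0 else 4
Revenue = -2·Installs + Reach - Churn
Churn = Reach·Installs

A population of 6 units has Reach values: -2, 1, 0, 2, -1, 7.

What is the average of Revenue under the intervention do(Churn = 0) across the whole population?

The intervention sets Churn=0 in all 6 units regardless of Reach. Recomputing Revenue per unit gives -10, 1, 0, 2, -9, 7; average -1.5.

-1.5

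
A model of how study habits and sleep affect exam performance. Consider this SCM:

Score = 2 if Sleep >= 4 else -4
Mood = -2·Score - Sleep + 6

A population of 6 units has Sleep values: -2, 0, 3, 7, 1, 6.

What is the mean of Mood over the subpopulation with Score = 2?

-4.5

E[Mood|Score=2] averages over only the 2 units with Score=2 (Sleep = 7, 6): Mood = -5, -4, mean -4.5.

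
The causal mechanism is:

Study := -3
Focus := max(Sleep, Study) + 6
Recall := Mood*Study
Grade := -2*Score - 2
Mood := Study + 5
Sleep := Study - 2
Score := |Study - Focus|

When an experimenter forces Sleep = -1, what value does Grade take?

Under do(Sleep=-1), the mechanism Sleep := Study - 2 is discarded; Sleep is fixed at -1.
Focus = max(Sleep, Study) + 6  [with Sleep=-1, Study=-3]  = 5
Score = |Study - Focus|  [with Study=-3, Focus=5]  = 8
Grade = -2*Score - 2  [with Score=8]  = -18

-18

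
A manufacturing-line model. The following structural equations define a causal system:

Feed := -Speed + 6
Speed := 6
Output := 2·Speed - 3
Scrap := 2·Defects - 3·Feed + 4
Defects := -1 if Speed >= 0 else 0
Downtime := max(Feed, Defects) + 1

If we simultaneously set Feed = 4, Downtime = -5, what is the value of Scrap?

The joint intervention fixes Feed = 4, Downtime = -5, removing each variable's own equation.
Defects = -1 if Speed >= 0 else 0  [with Speed=6]  = -1
Scrap = 2·Defects - 3·Feed + 4  [with Defects=-1, Feed=4]  = -10

-10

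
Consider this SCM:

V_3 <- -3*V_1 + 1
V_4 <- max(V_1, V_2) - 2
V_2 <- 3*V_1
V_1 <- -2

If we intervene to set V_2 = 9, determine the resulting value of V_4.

7

Under do(V_2=9), the mechanism V_2 <- 3*V_1 is discarded; V_2 is fixed at 9.
V_4 = max(V_1, V_2) - 2  [with V_1=-2, V_2=9]  = 7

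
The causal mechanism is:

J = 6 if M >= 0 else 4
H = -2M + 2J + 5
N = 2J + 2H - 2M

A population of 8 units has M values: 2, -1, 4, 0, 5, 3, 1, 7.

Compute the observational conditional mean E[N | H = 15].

40

Conditioning on H=15 selects the 2 unit(s) with M ∈ {-1, 1}. Their N values: 40, 40. Mean = 40.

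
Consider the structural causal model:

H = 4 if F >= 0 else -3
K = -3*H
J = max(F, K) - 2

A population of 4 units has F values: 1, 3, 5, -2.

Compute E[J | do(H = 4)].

-0.25

The intervention sets H=4 in all 4 units regardless of F. Recomputing J per unit gives -1, 1, 3, -4; average -0.25.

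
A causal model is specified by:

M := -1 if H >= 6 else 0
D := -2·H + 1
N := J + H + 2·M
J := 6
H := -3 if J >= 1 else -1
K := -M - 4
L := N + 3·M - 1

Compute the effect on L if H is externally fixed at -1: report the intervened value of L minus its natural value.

Under do(H=-1), the mechanism H := -3 if J >= 1 else -1 is discarded; H is fixed at -1.
M = -1 if H >= 6 else 0  [with H=-1]  = 0
N = J + H + 2·M  [with J=6, H=-1, M=0]  = 5
L = N + 3·M - 1  [with N=5, M=0]  = 4
Without intervention: H = -3 if J >= 1 else -1  [with J=6]  = -3; M = -1 if H >= 6 else 0  [with H=-3]  = 0; N = J + H + 2·M  [with J=6, H=-3, M=0]  = 3; L = N + 3·M - 1  [with N=3, M=0]  = 2.
Change = 4 − 2 = 2.

2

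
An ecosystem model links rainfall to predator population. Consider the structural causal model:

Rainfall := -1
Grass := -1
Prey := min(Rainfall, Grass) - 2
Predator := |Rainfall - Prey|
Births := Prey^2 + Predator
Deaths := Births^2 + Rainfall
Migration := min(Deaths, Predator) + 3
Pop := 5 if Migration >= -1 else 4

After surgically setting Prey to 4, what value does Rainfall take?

Under do(Prey=4), the mechanism Prey := min(Rainfall, Grass) - 2 is discarded; Prey is fixed at 4.
Rainfall is not downstream of the intervention, so its value is determined by the original equations.

-1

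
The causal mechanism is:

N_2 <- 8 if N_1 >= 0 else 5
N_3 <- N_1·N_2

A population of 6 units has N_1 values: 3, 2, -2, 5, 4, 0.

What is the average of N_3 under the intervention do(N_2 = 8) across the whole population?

The intervention sets N_2=8 in all 6 units regardless of N_1. Recomputing N_3 per unit gives 24, 16, -16, 40, 32, 0; average 16.

16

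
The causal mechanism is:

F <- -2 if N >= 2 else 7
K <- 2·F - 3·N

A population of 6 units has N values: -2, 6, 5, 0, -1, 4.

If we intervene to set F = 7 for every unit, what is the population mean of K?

8

do(F=7) breaks F's dependence on N. With F=7 fixed, K across the units is 20, -4, -1, 14, 17, 2, mean 8.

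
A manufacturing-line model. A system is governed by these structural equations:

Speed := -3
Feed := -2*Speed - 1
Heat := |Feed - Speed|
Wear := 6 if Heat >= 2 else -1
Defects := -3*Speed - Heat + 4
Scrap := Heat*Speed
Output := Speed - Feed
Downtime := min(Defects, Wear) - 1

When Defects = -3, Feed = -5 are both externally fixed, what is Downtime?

Under do(Defects = -3, Feed = -5), each intervened variable's structural equation is replaced by its fixed value.
Heat = |Feed - Speed|  [with Feed=-5, Speed=-3]  = 2
Wear = 6 if Heat >= 2 else -1  [with Heat=2]  = 6
Downtime = min(Defects, Wear) - 1  [with Defects=-3, Wear=6]  = -4

-4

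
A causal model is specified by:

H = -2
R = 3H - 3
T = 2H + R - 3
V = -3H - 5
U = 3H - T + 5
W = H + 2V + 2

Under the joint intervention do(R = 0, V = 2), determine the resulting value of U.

Setting R = 0, V = 2 by intervention discards those variables' equations.
T = 2H + R - 3  [with H=-2, R=0]  = -7
U = 3H - T + 5  [with H=-2, T=-7]  = 6

6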